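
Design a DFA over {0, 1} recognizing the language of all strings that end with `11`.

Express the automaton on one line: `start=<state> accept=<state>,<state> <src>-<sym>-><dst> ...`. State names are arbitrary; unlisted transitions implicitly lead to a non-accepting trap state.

Remember how much of `11` the current input suffix matches. State s0 means no match yet; s1 means the last symbol is `1`; s2 means the last 2 symbols are `11`. Only s2 accepts. On a mismatch, fall back to the longest proper suffix that is still a prefix of `11`.
A 3-state machine:
        0   1  
>  s0   s0  s1 
   s1   s0  s2 
 * s2   s0  s2 
(> = start, * = accepting)

start=s0 accept=s2 s0-0->s0 s0-1->s1 s1-0->s0 s1-1->s2 s2-0->s0 s2-1->s2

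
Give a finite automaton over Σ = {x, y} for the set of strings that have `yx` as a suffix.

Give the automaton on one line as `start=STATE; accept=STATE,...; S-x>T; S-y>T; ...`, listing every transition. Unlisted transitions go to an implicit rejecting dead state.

Remember how much of `yx` the current input suffix matches. State s0 means no match yet; s1 means the last symbol is `y`; s2 means the last 2 symbols are `yx`. Only s2 accepts. On a mismatch, fall back to the longest proper suffix that is still a prefix of `yx`.
A 3-state machine:
        x   y  
>  s0   s0  s1 
   s1   s2  s1 
 * s2   s0  s1 
(> = start, * = accepting)

start=s0; accept=s2; s0-x>s0; s0-y>s1; s1-x>s2; s1-y>s1; s2-x>s0; s2-y>s1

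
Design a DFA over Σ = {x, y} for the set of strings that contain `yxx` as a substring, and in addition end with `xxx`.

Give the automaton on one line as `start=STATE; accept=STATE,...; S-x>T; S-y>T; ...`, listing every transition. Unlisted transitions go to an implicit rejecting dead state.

start=S0; accept=S7; S0-x>S1; S0-y>S2; S1-x>S3; S1-y>S2; S2-x>S4; S2-y>S2; S3-x>S5; S3-y>S2; S4-x>S6; S4-y>S2; S5-x>S5; S5-y>S2; S6-x>S7; S6-y>S8; S7-x>S7; S7-y>S8; S8-x>S9; S8-y>S8; S9-x>S6; S9-y>S8

Run two small machines in parallel and take their product. One (4 states) tracks whether and how much of `yxx` has been seen; the other (4 states) tracks how much of the suffix `xxx` has currently been matched. Each combined state is a pair, one component from each; accept when both components accept.
With 10 states:
        x   y  
>  S0   S1  S2 
   S1   S3  S2 
   S2   S4  S2 
   S3   S5  S2 
   S4   S6  S2 
   S5   S5  S2 
   S6   S7  S8 
 * S7   S7  S8 
   S8   S9  S8 
   S9   S6  S8 
(> = start, * = accepting)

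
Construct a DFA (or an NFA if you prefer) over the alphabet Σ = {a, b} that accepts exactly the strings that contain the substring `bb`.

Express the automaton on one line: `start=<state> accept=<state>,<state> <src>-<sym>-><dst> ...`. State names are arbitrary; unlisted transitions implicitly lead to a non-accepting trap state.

States q0..q1 record the length of the longest prefix of `bb` that matches the current input suffix. Reaching q2 means `bb` has been seen, and we stay there forever. Accept from q2.
A 3-state machine:
        a   b  
>  q0   q0  q1 
   q1   q0  q2 
 * q2   q2  q2 
(> = start, * = accepting)

start=q0 accept=q2 q0-a->q0 q0-b->q1 q1-a->q0 q1-b->q2 q2-a->q2 q2-b->q2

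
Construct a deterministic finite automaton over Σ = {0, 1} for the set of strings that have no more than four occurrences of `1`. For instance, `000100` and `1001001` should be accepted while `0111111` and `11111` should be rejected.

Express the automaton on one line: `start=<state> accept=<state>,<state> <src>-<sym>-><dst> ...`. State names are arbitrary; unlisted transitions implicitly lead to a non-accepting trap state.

start=A accept=A,B,C,D,E A-0->A A-1->B B-0->B B-1->C C-0->C C-1->D D-0->D D-1->E E-0->E E-1->F F-0->F F-1->F

Count `1`s, saturating at 5: states A through E mean 0 through 4 `1`s seen; F means more than 4. Each `1` increments (capped at F); other symbols loop. Accept from {A, B, C, D, E}.
       0  1 
>* A   A  B 
 * B   B  C 
 * C   C  D 
 * D   D  E 
 * E   E  F 
   F   F  F 
(> = start, * = accepting)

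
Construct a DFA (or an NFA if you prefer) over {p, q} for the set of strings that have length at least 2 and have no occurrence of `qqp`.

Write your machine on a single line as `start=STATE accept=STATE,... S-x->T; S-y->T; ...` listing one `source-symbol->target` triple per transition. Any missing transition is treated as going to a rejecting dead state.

Handle the two conditions separately and then intersect. One (4 states) tracks the input length, saturating at 3; the other (4 states) tracks partial matches of the forbidden pattern `qqp`. Each combined state is a pair, one component from each; accept when both components accept.
10 states suffice.
        p   q  
>  s0   s1  s2 
   s1   s3  s4 
   s2   s3  s5 
 * s3   s6  s7 
 * s4   s6  s8 
 * s5   s9  s8 
 * s6   s6  s7 
 * s7   s6  s8 
 * s8   s9  s8 
   s9   s9  s9 
(> = start, * = accepting)

start=s0; accept=s3,s4,s5,s6,s7,s8; s0-p->s1; s0-q->s2; s1-p->s3; s1-q->s4; s2-p->s3; s2-q->s5; s3-p->s6; s3-q->s7; s4-p->s6; s4-q->s8; s5-p->s9; s5-q->s8; s6-p->s6; s6-q->s7; s7-p->s6; s7-q->s8; s8-p->s9; s8-q->s8; s9-p->s9; s9-q->s9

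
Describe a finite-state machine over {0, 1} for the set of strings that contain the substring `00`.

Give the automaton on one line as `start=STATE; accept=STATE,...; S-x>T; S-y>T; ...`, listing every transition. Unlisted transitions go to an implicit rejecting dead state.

States q0..q1 record the length of the longest prefix of `00` that matches the current input suffix. Reaching q2 means `00` has been seen, and we stay there forever. Accept from q2.
3 states suffice.
        0   1  
>  q0   q1  q0 
   q1   q2  q0 
 * q2   q2  q2 
(> = start, * = accepting)

start=q0; accept=q2; q0-0>q1; q0-1>q0; q1-0>q2; q1-1>q0; q2-0>q2; q2-1>q2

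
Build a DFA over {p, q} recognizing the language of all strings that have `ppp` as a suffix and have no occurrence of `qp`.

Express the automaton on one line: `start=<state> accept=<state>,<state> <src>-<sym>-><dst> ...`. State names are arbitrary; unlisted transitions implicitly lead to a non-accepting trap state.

Build one automaton per condition and run them in lockstep. The first has 4 states tracking how much of the suffix `ppp` has currently been matched; the second has 3 states tracking partial matches of the forbidden pattern `qp`. A product state is a pair (one from each), accepting exactly when both do. Equivalent product states are then merged.
A 5-state machine:
       p  q 
>  A   B  C 
   B   D  C 
   C   C  C 
   D   E  C 
 * E   E  C 
(> = start, * = accepting)

start=A accept=E A-p->B A-q->C B-p->D B-q->C C-p->C C-q->C D-p->E D-q->C E-p->E E-q->C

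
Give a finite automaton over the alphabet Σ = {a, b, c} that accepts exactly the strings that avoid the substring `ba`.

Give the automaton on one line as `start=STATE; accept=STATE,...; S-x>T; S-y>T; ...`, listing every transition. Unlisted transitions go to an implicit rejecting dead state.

start=q0; accept=q0,q1; q0-a>q0; q0-b>q1; q0-c>q0; q1-a>q2; q1-b>q1; q1-c>q0; q2-a>q2; q2-b>q2; q2-c>q2

Track partial matches of the forbidden pattern `ba`. State q2 is a dead state reached once `ba` has occurred; every other state accepts. q0 means no part of `ba` is currently matched.
3 states suffice.
        a   b   c  
>* q0   q0  q1  q0 
 * q1   q2  q1  q0 
   q2   q2  q2  q2 
(> = start, * = accepting)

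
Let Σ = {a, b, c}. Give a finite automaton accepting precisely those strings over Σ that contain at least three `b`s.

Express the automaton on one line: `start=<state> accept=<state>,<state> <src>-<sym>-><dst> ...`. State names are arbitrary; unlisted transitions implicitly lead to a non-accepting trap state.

start=q0 accept=q3,q4 q0-a->q0 q0-b->q1 q0-c->q0 q1-a->q1 q1-b->q2 q1-c->q1 q2-a->q2 q2-b->q3 q2-c->q2 q3-a->q3 q3-b->q4 q3-c->q3 q4-a->q4 q4-b->q4 q4-c->q4

Only the number of `b`s matters, and only up to 4. Make a chain q0 → q1 → q2 → q3 → q4 advanced by each `b` (with q4 absorbing); every other symbol self-loops. The accepting set is {q3, q4}.
5 states suffice.
        a   b   c  
>  q0   q0  q1  q0 
   q1   q1  q2  q1 
   q2   q2  q3  q2 
 * q3   q3  q4  q3 
 * q4   q4  q4  q4 
(> = start, * = accepting)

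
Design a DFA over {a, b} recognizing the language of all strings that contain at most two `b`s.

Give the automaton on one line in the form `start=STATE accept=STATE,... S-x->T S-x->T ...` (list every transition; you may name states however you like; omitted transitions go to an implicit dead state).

Only the number of `b`s matters, and only up to 3. Make a chain q0 → q1 → q2 → q3 advanced by each `b` (with q3 absorbing); every other symbol self-loops. The accepting set is {q0, q1, q2}.
4 states suffice.
        a   b  
>* q0   q0  q1 
 * q1   q1  q2 
 * q2   q2  q3 
   q3   q3  q3 
(> = start, * = accepting)

start=q0 accept=q0,q1,q2 q0-a->q0 q0-b->q1 q1-a->q1 q1-b->q2 q2-a->q2 q2-b->q3 q3-a->q3 q3-b->q3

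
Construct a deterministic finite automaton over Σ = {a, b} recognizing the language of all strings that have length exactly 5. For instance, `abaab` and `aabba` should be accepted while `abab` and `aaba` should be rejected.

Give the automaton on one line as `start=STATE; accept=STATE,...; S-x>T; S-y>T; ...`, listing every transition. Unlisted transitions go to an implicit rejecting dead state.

We only need to distinguish lengths 0, 1, …, 5, and '>5'. Chain q0 → q1 → q2 → q3 → q4 → q5 → q6 on every symbol, with q6 looping. Accepting states: {q5}.
7 states suffice.
        a   b  
>  q0   q1  q1 
   q1   q2  q2 
   q2   q3  q3 
   q3   q4  q4 
   q4   q5  q5 
 * q5   q6  q6 
   q6   q6  q6 
(> = start, * = accepting)

start=q0; accept=q5; q0-a>q1; q0-b>q1; q1-a>q2; q1-b>q2; q2-a>q3; q2-b>q3; q3-a>q4; q3-b>q4; q4-a>q5; q4-b>q5; q5-a>q6; q5-b>q6; q6-a>q6; q6-b>q6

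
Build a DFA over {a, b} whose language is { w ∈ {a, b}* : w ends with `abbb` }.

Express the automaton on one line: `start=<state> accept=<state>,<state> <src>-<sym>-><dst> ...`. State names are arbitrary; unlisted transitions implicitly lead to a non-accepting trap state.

start=s0 accept=s4 s0-a->s1 s0-b->s0 s1-a->s1 s1-b->s2 s2-a->s1 s2-b->s3 s3-a->s1 s3-b->s4 s4-a->s1 s4-b->s0

Remember how much of `abbb` the current input suffix matches. State s0 means no match yet; s1 means the last symbol is `a`; s2 means the last 2 symbols are `ab`; s3 means the last 3 symbols are `abb`; s4 means the last 4 symbols are `abbb`. Only s4 accepts. On a mismatch, fall back to the longest proper suffix that is still a prefix of `abbb`.
5 states suffice.
        a   b  
>  s0   s1  s0 
   s1   s1  s2 
   s2   s1  s3 
   s3   s1  s4 
 * s4   s1  s0 
(> = start, * = accepting)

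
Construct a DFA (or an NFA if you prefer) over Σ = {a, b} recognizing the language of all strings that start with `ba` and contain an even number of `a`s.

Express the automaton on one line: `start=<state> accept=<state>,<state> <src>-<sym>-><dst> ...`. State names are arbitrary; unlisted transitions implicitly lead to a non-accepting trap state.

start=q0 accept=q4 q0-a->q1 q0-b->q2 q1-a->q1 q1-b->q1 q2-a->q3 q2-b->q1 q3-a->q4 q3-b->q3 q4-a->q3 q4-b->q4

Handle the two conditions separately and then intersect. One (4 states) tracks whether the input so far still matches the prefix `ba`; the other (2 states) tracks the count of `a`s modulo 2. Each combined state is a pair, one component from each; accept when both components accept. Equivalent product states are then merged.
With 5 states:
        a   b  
>  q0   q1  q2 
   q1   q1  q1 
   q2   q3  q1 
   q3   q4  q3 
 * q4   q3  q4 
(> = start, * = accepting)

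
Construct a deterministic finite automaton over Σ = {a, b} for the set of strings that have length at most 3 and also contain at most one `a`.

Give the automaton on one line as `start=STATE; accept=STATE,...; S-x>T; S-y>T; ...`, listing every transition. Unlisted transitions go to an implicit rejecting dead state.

start=s0; accept=s0,s1,s2,s4,s5,s6; s0-a>s1; s0-b>s2; s1-a>s3; s1-b>s4; s2-a>s4; s2-b>s5; s3-a>s3; s3-b>s3; s4-a>s3; s4-b>s6; s5-a>s6; s5-b>s6; s6-a>s3; s6-b>s3

Handle the two conditions separately and then intersect. The first has 5 states tracking the input length, saturating at 4; the second has 3 states tracking the count of `a`s, saturating at 2. A product state is a pair (one from each), accepting exactly when both do. After merging equivalent states the machine shrinks.
        a   b  
>* s0   s1  s2 
 * s1   s3  s4 
 * s2   s4  s5 
   s3   s3  s3 
 * s4   s3  s6 
 * s5   s6  s6 
 * s6   s3  s3 
(> = start, * = accepting)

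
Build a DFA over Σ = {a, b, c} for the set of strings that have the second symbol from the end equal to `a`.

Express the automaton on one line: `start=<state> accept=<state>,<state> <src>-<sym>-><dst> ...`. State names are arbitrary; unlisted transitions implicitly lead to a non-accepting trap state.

A DFA must remember the last 2 symbols (since which symbol is second-to-last isn't known until the input ends). Use one state per possible window of the last ≤2 symbols; accept from those whose window starts with `a`.
          a    b    c  
>  q0     q1   q2   q3 
   q1     q4   q5   q6 
   q2     q7   q8   q9 
   q3    q10  q11  q12 
 * q4     q4   q5   q6 
 * q5     q7   q8   q9 
 * q6    q10  q11  q12 
   q7     q4   q5   q6 
   q8     q7   q8   q9 
   q9    q10  q11  q12 
   q10    q4   q5   q6 
   q11    q7   q8   q9 
   q12   q10  q11  q12 
(> = start, * = accepting)

start=q0 accept=q4,q5,q6 q0-a->q1 q0-b->q2 q0-c->q3 q1-a->q4 q1-b->q5 q1-c->q6 q2-a->q7 q2-b->q8 q2-c->q9 q3-a->q10 q3-b->q11 q3-c->q12 q4-a->q4 q4-b->q5 q4-c->q6 q5-a->q7 q5-b->q8 q5-c->q9 q6-a->q10 q6-b->q11 q6-c->q12 q7-a->q4 q7-b->q5 q7-c->q6 q8-a->q7 q8-b->q8 q8-c->q9 q9-a->q10 q9-b->q11 q9-c->q12 q10-a->q4 q10-b->q5 q10-c->q6 q11-a->q7 q11-b->q8 q11-c->q9 q12-a->q10 q12-b->q11 q12-c->q12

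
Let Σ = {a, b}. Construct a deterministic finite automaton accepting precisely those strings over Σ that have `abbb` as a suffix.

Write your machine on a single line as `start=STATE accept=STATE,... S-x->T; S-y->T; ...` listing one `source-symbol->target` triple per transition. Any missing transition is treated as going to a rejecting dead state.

Let each state record the length of the longest suffix of the input read so far that is also a prefix of `abbb`. q1 means the last symbol is `a`; q2 means the last 2 symbols are `ab`; q3 means the last 3 symbols are `abb`; q4 means the last 4 symbols are `abbb`. Accept only at q4, where the string currently ends in `abbb`.
With 5 states:
        a   b  
>  q0   q1  q0 
   q1   q1  q2 
   q2   q1  q3 
   q3   q1  q4 
 * q4   q1  q0 
(> = start, * = accepting)

start=q0; accept=q4; q0-a->q1; q0-b->q0; q1-a->q1; q1-b->q2; q2-a->q1; q2-b->q3; q3-a->q1; q3-b->q4; q4-a->q1; q4-b->q0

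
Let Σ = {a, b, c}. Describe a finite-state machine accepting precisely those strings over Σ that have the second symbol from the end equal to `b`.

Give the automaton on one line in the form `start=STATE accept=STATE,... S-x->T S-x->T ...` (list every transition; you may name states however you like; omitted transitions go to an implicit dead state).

start=S0 accept=S7,S8,S9 S0-a->S1 S0-b->S2 S0-c->S3 S1-a->S4 S1-b->S5 S1-c->S6 S2-a->S7 S2-b->S8 S2-c->S9 S3-a->S10 S3-b->S11 S3-c->S12 S4-a->S4 S4-b->S5 S4-c->S6 S5-a->S7 S5-b->S8 S5-c->S9 S6-a->S10 S6-b->S11 S6-c->S12 S7-a->S4 S7-b->S5 S7-c->S6 S8-a->S7 S8-b->S8 S8-c->S9 S9-a->S10 S9-b->S11 S9-c->S12 S10-a->S4 S10-b->S5 S10-c->S6 S11-a->S7 S11-b->S8 S11-c->S9 S12-a->S10 S12-b->S11 S12-c->S12

Because acceptance depends on a position counted from the end, the machine has to buffer the most recent 2 symbols. Make each state the string of the last up-to-2 symbols read; on input `x` shift the window left and append `x`. Accept when the buffered window has length 2 and begins with `b`.
          a    b    c  
>  S0     S1   S2   S3 
   S1     S4   S5   S6 
   S2     S7   S8   S9 
   S3    S10  S11  S12 
   S4     S4   S5   S6 
   S5     S7   S8   S9 
   S6    S10  S11  S12 
 * S7     S4   S5   S6 
 * S8     S7   S8   S9 
 * S9    S10  S11  S12 
   S10    S4   S5   S6 
   S11    S7   S8   S9 
   S12   S10  S11  S12 
(> = start, * = accepting)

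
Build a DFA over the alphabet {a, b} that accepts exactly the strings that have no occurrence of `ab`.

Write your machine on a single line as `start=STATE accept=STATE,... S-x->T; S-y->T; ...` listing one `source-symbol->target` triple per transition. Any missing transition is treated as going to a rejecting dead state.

Track partial matches of the forbidden pattern `ab`. State q2 is a dead state reached once `ab` has occurred; every other state accepts. q0 means no part of `ab` is currently matched.
3 states suffice.
        a   b  
>* q0   q1  q0 
 * q1   q1  q2 
   q2   q2  q2 
(> = start, * = accepting)

start=q0; accept=q0,q1; q0-a->q1; q0-b->q0; q1-a->q1; q1-b->q2; q2-a->q2; q2-b->q2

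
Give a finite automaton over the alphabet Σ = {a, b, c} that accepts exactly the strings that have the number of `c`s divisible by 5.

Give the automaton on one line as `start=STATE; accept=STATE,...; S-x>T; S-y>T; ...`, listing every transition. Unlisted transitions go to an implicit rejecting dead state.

start=q0; accept=q0; q0-a>q0; q0-b>q0; q0-c>q1; q1-a>q1; q1-b>q1; q1-c>q2; q2-a>q2; q2-b>q2; q2-c>q3; q3-a>q3; q3-b>q3; q3-c>q4; q4-a>q4; q4-b>q4; q4-c>q0

The only thing that matters is how many `c`s have appeared, reduced mod 5. Use one state per residue: q0 for 0, …, q4 for 4. Reading `c` moves to the next residue; anything else stays put. q0 is accepting.
        a   b   c  
>* q0   q0  q0  q1 
   q1   q1  q1  q2 
   q2   q2  q2  q3 
   q3   q3  q3  q4 
   q4   q4  q4  q0 
(> = start, * = accepting)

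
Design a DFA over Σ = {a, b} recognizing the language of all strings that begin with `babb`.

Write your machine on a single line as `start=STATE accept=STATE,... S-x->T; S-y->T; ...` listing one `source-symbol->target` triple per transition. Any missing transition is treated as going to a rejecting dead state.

Check the first 4 symbols one by one: q0 through q3 record how many have matched `babb` so far; any wrong symbol goes to the dead state q5. After all 4 match we enter the accepting sink q4.
A 6-state machine:
        a   b  
>  q0   q5  q1 
   q1   q2  q5 
   q2   q5  q3 
   q3   q5  q4 
 * q4   q4  q4 
   q5   q5  q5 
(> = start, * = accepting)

start=q0; accept=q4; q0-a->q5; q0-b->q1; q1-a->q2; q1-b->q5; q2-a->q5; q2-b->q3; q3-a->q5; q3-b->q4; q4-a->q4; q4-b->q4; q5-a->q5; q5-b->q5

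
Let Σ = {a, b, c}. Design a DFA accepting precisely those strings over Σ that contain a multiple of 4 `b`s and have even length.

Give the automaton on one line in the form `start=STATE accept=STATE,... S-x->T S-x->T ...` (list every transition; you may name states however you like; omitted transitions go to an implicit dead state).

start=q0 accept=q0 q0-a->q1 q0-b->q2 q0-c->q1 q1-a->q0 q1-b->q3 q1-c->q0 q2-a->q3 q2-b->q4 q2-c->q3 q3-a->q2 q3-b->q5 q3-c->q2 q4-a->q5 q4-b->q6 q4-c->q5 q5-a->q4 q5-b->q7 q5-c->q4 q6-a->q7 q6-b->q0 q6-c->q7 q7-a->q6 q7-b->q1 q7-c->q6

Run two small machines in parallel and take their product. The first has 4 states tracking the count of `b`s modulo 4; the second has 2 states tracking the input length modulo 2. A product state is a pair (one from each), accepting exactly when both do.
An 8-state machine:
        a   b   c  
>* q0   q1  q2  q1 
   q1   q0  q3  q0 
   q2   q3  q4  q3 
   q3   q2  q5  q2 
   q4   q5  q6  q5 
   q5   q4  q7  q4 
   q6   q7  q0  q7 
   q7   q6  q1  q6 
(> = start, * = accepting)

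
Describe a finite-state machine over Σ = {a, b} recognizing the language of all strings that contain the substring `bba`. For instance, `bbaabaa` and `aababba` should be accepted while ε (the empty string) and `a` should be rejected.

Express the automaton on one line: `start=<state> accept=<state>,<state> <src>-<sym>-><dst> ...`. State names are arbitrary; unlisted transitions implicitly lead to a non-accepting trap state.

start=S0 accept=S3 S0-a->S0 S0-b->S1 S1-a->S0 S1-b->S2 S2-a->S3 S2-b->S2 S3-a->S3 S3-b->S3

Track how much of `bba` has been matched so far: state S0 is no progress, S3 is the absorbing accept state reached once `bba` has occurred. Intermediate states record partial matches; on a mismatch, fall back to the longest reusable overlap.
With 4 states:
        a   b  
>  S0   S0  S1 
   S1   S0  S2 
   S2   S3  S2 
 * S3   S3  S3 
(> = start, * = accepting)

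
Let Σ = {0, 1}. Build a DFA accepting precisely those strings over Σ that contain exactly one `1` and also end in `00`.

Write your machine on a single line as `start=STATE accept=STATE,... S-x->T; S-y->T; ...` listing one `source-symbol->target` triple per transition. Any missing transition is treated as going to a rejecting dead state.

start=q0; accept=q4; q0-0->q0; q0-1->q1; q1-0->q2; q1-1->q3; q2-0->q4; q2-1->q3; q3-0->q3; q3-1->q3; q4-0->q4; q4-1->q3

Build one automaton per condition and run them in lockstep. One (3 states) tracks the count of `1`s, saturating at 2; the other (3 states) tracks how much of the suffix `00` has currently been matched. Each combined state is a pair, one component from each; accept when both components accept. After merging equivalent states the machine shrinks.
        0   1  
>  q0   q0  q1 
   q1   q2  q3 
   q2   q4  q3 
   q3   q3  q3 
 * q4   q4  q3 
(> = start, * = accepting)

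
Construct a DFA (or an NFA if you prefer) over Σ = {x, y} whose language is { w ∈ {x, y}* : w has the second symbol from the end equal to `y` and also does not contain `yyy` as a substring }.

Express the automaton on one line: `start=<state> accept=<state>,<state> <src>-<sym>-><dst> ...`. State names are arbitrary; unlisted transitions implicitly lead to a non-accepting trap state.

start=A accept=C,D A-x->A A-y->B B-x->C B-y->D C-x->A C-y->B D-x->C D-y->E E-x->E E-y->E

Build one automaton per condition and run them in lockstep. The first has 7 states tracking the last 2 symbols read; the second has 4 states tracking partial matches of the forbidden pattern `yyy`. A product state is a pair (one from each), accepting exactly when both do. Minimizing collapses redundant product states.
       x  y 
>  A   A  B 
   B   C  D 
 * C   A  B 
 * D   C  E 
   E   E  E 
(> = start, * = accepting)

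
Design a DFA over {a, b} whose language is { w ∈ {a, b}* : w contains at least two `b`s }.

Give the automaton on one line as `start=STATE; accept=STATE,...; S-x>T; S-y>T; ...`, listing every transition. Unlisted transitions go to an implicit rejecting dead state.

start=s0; accept=s2,s3; s0-a>s0; s0-b>s1; s1-a>s1; s1-b>s2; s2-a>s2; s2-b>s3; s3-a>s3; s3-b>s3

Count `b`s, saturating at 3: states s0 through s2 mean 0 through 2 `b`s seen; s3 means more than 2. Each `b` increments (capped at s3); other symbols loop. Accept from {s2, s3}.
A 4-state machine:
        a   b  
>  s0   s0  s1 
   s1   s1  s2 
 * s2   s2  s3 
 * s3   s3  s3 
(> = start, * = accepting)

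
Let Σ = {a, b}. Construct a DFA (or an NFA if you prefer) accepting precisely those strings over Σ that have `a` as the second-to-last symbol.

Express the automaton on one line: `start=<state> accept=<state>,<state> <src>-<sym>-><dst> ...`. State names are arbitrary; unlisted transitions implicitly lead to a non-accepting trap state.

Because acceptance depends on a position counted from the end, the machine has to buffer the most recent 2 symbols. Make each state the string of the last up-to-2 symbols read; on input `x` shift the window left and append `x`. Accept when the buffered window has length 2 and begins with `a`.
A 7-state machine:
        a   b  
>  s0   s1  s2 
   s1   s3  s4 
   s2   s5  s6 
 * s3   s3  s4 
 * s4   s5  s6 
   s5   s3  s4 
   s6   s5  s6 
(> = start, * = accepting)

start=s0 accept=s3,s4 s0-a->s1 s0-b->s2 s1-a->s3 s1-b->s4 s2-a->s5 s2-b->s6 s3-a->s3 s3-b->s4 s4-a->s5 s4-b->s6 s5-a->s3 s5-b->s4 s6-a->s5 s6-b->s6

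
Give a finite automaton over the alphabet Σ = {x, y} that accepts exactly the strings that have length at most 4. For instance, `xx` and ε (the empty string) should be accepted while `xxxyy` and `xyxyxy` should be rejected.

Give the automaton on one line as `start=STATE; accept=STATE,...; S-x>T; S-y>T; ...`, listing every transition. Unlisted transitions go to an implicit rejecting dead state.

We only need to distinguish lengths 0, 1, …, 4, and '>4'. Chain s0 → s1 → s2 → s3 → s4 → s5 on every symbol, with s5 looping. Accepting states: {s0, s1, s2, s3, s4}.
        x   y  
>* s0   s1  s1 
 * s1   s2  s2 
 * s2   s3  s3 
 * s3   s4  s4 
 * s4   s5  s5 
   s5   s5  s5 
(> = start, * = accepting)

start=s0; accept=s0,s1,s2,s3,s4; s0-x>s1; s0-y>s1; s1-x>s2; s1-y>s2; s2-x>s3; s2-y>s3; s3-x>s4; s3-y>s4; s4-x>s5; s4-y>s5; s5-x>s5; s5-y>s5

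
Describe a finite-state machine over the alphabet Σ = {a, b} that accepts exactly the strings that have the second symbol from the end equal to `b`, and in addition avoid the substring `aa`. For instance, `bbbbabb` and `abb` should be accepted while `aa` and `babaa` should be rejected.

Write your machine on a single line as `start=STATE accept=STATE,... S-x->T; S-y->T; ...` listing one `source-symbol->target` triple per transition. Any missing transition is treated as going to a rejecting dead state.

Run two small machines in parallel and take their product. One (7 states) tracks the last 2 symbols read; the other (3 states) tracks partial matches of the forbidden pattern `aa`. Each combined state is a pair, one component from each; accept when both components accept.
10 states suffice.
        a   b  
>  s0   s1  s2 
   s1   s3  s4 
   s2   s5  s6 
   s3   s3  s7 
   s4   s5  s6 
 * s5   s3  s4 
 * s6   s5  s6 
   s7   s8  s9 
   s8   s3  s7 
   s9   s8  s9 
(> = start, * = accepting)

start=s0; accept=s5,s6; s0-a->s1; s0-b->s2; s1-a->s3; s1-b->s4; s2-a->s5; s2-b->s6; s3-a->s3; s3-b->s7; s4-a->s5; s4-b->s6; s5-a->s3; s5-b->s4; s6-a->s5; s6-b->s6; s7-a->s8; s7-b->s9; s8-a->s3; s8-b->s7; s9-a->s8; s9-b->s9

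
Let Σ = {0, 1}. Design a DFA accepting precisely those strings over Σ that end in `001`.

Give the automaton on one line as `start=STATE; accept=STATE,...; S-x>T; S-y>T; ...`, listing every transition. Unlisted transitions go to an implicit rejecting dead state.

start=q0; accept=q3; q0-0>q1; q0-1>q0; q1-0>q2; q1-1>q0; q2-0>q2; q2-1>q3; q3-0>q1; q3-1>q0

Let each state record the length of the longest suffix of the input read so far that is also a prefix of `001`. q1 means the last symbol is `0`; q2 means the last 2 symbols are `00`; q3 means the last 3 symbols are `001`. Accept only at q3, where the string currently ends in `001`.
        0   1  
>  q0   q1  q0 
   q1   q2  q0 
   q2   q2  q3 
 * q3   q1  q0 
(> = start, * = accepting)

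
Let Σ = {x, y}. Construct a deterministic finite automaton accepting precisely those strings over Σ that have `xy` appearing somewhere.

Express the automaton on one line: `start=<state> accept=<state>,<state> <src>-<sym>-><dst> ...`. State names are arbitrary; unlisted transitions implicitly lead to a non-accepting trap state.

start=s0 accept=s2 s0-x->s1 s0-y->s0 s1-x->s1 s1-y->s2 s2-x->s2 s2-y->s2

States s0..s1 record the length of the longest prefix of `xy` that matches the current input suffix. Reaching s2 means `xy` has been seen, and we stay there forever. Accept from s2.
With 3 states:
        x   y  
>  s0   s1  s0 
   s1   s1  s2 
 * s2   s2  s2 
(> = start, * = accepting)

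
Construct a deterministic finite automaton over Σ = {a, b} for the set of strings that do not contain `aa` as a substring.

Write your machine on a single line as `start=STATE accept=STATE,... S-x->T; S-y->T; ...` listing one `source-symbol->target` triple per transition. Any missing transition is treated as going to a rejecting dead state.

start=q0; accept=q0,q1; q0-a->q1; q0-b->q0; q1-a->q2; q1-b->q0; q2-a->q2; q2-b->q2

This is the complement of 'contains `aa`'. Use the same substring-matching states — q0 through q2 holding how much of `aa` has just been matched — but flip the accepting set: everything except the trap q2 accepts.
A 3-state machine:
        a   b  
>* q0   q1  q0 
 * q1   q2  q0 
   q2   q2  q2 
(> = start, * = accepting)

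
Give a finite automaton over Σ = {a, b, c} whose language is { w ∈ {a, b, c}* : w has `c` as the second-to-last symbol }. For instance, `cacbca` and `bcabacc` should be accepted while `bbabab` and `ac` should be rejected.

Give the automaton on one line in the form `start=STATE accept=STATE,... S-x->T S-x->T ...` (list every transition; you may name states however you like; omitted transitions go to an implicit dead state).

A DFA must remember the last 2 symbols (since which symbol is second-to-last isn't known until the input ends). Use one state per possible window of the last ≤2 symbols; accept from those whose window starts with `c`.
13 states suffice.
          a    b    c  
>  S0     S1   S2   S3 
   S1     S4   S5   S6 
   S2     S7   S8   S9 
   S3    S10  S11  S12 
   S4     S4   S5   S6 
   S5     S7   S8   S9 
   S6    S10  S11  S12 
   S7     S4   S5   S6 
   S8     S7   S8   S9 
   S9    S10  S11  S12 
 * S10    S4   S5   S6 
 * S11    S7   S8   S9 
 * S12   S10  S11  S12 
(> = start, * = accepting)

start=S0 accept=S10,S11,S12 S0-a->S1 S0-b->S2 S0-c->S3 S1-a->S4 S1-b->S5 S1-c->S6 S2-a->S7 S2-b->S8 S2-c->S9 S3-a->S10 S3-b->S11 S3-c->S12 S4-a->S4 S4-b->S5 S4-c->S6 S5-a->S7 S5-b->S8 S5-c->S9 S6-a->S10 S6-b->S11 S6-c->S12 S7-a->S4 S7-b->S5 S7-c->S6 S8-a->S7 S8-b->S8 S8-c->S9 S9-a->S10 S9-b->S11 S9-c->S12 S10-a->S4 S10-b->S5 S10-c->S6 S11-a->S7 S11-b->S8 S11-c->S9 S12-a->S10 S12-b->S11 S12-c->S12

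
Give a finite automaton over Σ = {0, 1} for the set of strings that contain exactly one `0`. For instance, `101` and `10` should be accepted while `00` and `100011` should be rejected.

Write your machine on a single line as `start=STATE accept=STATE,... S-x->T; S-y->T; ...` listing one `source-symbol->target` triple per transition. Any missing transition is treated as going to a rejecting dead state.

Only the number of `0`s matters, and only up to 2. Make a chain S0 → S1 → S2 advanced by each `0` (with S2 absorbing); every other symbol self-loops. The accepting set is {S1}.
A 3-state machine:
        0   1  
>  S0   S1  S0 
 * S1   S2  S1 
   S2   S2  S2 
(> = start, * = accepting)

start=S0; accept=S1; S0-0->S1; S0-1->S0; S1-0->S2; S1-1->S1; S2-0->S2; S2-1->S2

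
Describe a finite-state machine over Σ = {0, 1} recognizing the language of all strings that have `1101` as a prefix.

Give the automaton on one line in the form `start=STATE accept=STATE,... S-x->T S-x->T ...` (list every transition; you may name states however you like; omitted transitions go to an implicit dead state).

start=S0 accept=S4 S0-0->S5 S0-1->S1 S1-0->S5 S1-1->S2 S2-0->S3 S2-1->S5 S3-0->S5 S3-1->S4 S4-0->S4 S4-1->S4 S5-0->S5 S5-1->S5

Check the first 4 symbols one by one: S0 through S3 record how many have matched `1101` so far; any wrong symbol goes to the dead state S5. After all 4 match we enter the accepting sink S4.
        0   1  
>  S0   S5  S1 
   S1   S5  S2 
   S2   S3  S5 
   S3   S5  S4 
 * S4   S4  S4 
   S5   S5  S5 
(> = start, * = accepting)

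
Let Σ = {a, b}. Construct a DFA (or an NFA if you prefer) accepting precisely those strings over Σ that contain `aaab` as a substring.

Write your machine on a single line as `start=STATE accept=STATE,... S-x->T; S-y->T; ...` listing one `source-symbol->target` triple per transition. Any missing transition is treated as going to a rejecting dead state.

start=S0; accept=S4; S0-a->S1; S0-b->S0; S1-a->S2; S1-b->S0; S2-a->S3; S2-b->S0; S3-a->S3; S3-b->S4; S4-a->S4; S4-b->S4

States S0..S3 record the length of the longest prefix of `aaab` that matches the current input suffix. Reaching S4 means `aaab` has been seen, and we stay there forever. Accept from S4.
A 5-state machine:
        a   b  
>  S0   S1  S0 
   S1   S2  S0 
   S2   S3  S0 
   S3   S3  S4 
 * S4   S4  S4 
(> = start, * = accepting)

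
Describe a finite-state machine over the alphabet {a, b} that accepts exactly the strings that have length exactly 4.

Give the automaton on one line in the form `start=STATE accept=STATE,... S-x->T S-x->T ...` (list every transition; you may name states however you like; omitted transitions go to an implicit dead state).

Count input length up to 5: every symbol moves from q0 toward q5, which means 'more than 4' and absorbs. Accept from {q4}.
A 6-state machine:
        a   b  
>  q0   q1  q1 
   q1   q2  q2 
   q2   q3  q3 
   q3   q4  q4 
 * q4   q5  q5 
   q5   q5  q5 
(> = start, * = accepting)

start=q0 accept=q4 q0-a->q1 q0-b->q1 q1-a->q2 q1-b->q2 q2-a->q3 q2-b->q3 q3-a->q4 q3-b->q4 q4-a->q5 q4-b->q5 q5-a->q5 q5-b->q5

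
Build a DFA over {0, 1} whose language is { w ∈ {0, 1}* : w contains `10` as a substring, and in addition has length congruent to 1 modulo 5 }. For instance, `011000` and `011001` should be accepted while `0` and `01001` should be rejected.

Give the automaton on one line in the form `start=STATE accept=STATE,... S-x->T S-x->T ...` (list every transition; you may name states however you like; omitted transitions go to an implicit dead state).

Handle the two conditions separately and then intersect. One (3 states) tracks whether and how much of `10` has been seen; the other (5 states) tracks the input length modulo 5. Each combined state is a pair, one component from each; accept when both components accept.
          0    1  
>  s0     s1   s2 
   s1     s3   s4 
   s2     s5   s4 
   s3     s6   s7 
   s4     s8   s7 
   s5     s8   s8 
   s6     s9  s10 
   s7    s11  s10 
   s8    s11  s11 
   s9     s0  s12 
   s10   s13  s12 
   s11   s13  s13 
   s12   s14   s2 
   s13   s14  s14 
 * s14    s5   s5 
(> = start, * = accepting)

start=s0 accept=s14 s0-0->s1 s0-1->s2 s1-0->s3 s1-1->s4 s2-0->s5 s2-1->s4 s3-0->s6 s3-1->s7 s4-0->s8 s4-1->s7 s5-0->s8 s5-1->s8 s6-0->s9 s6-1->s10 s7-0->s11 s7-1->s10 s8-0->s11 s8-1->s11 s9-0->s0 s9-1->s12 s10-0->s13 s10-1->s12 s11-0->s13 s11-1->s13 s12-0->s14 s12-1->s2 s13-0->s14 s13-1->s14 s14-0->s5 s14-1->s5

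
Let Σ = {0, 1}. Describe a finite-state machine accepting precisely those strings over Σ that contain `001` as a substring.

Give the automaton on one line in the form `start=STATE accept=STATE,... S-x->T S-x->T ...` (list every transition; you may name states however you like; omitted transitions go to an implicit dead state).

start=q0 accept=q3 q0-0->q1 q0-1->q0 q1-0->q2 q1-1->q0 q2-0->q2 q2-1->q3 q3-0->q3 q3-1->q3

States q0..q2 record the length of the longest prefix of `001` that matches the current input suffix. Reaching q3 means `001` has been seen, and we stay there forever. Accept from q3.
With 4 states:
        0   1  
>  q0   q1  q0 
   q1   q2  q0 
   q2   q2  q3 
 * q3   q3  q3 
(> = start, * = accepting)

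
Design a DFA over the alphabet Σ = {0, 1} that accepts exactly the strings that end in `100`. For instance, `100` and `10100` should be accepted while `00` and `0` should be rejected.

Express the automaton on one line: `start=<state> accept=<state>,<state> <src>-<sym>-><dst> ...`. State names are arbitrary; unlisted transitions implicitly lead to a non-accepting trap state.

Remember how much of `100` the current input suffix matches. State q0 means no match yet; q1 means the last symbol is `1`; q2 means the last 2 symbols are `10`; q3 means the last 3 symbols are `100`. Only q3 accepts. On a mismatch, fall back to the longest proper suffix that is still a prefix of `100`.
A 4-state machine:
        0   1  
>  q0   q0  q1 
   q1   q2  q1 
   q2   q3  q1 
 * q3   q0  q1 
(> = start, * = accepting)

start=q0 accept=q3 q0-0->q0 q0-1->q1 q1-0->q2 q1-1->q1 q2-0->q3 q2-1->q1 q3-0->q0 q3-1->q1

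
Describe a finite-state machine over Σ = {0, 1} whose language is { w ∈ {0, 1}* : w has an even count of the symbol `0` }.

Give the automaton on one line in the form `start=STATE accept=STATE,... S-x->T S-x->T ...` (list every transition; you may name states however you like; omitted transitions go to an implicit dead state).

The only thing that matters is how many `0`s have appeared, reduced mod 2. Use one state per residue: s0 for 0, …, s1 for 1. Reading `0` moves to the next residue; anything else stays put. s0 is accepting.
        0   1  
>* s0   s1  s0 
   s1   s0  s1 
(> = start, * = accepting)

start=s0 accept=s0 s0-0->s1 s0-1->s0 s1-0->s0 s1-1->s1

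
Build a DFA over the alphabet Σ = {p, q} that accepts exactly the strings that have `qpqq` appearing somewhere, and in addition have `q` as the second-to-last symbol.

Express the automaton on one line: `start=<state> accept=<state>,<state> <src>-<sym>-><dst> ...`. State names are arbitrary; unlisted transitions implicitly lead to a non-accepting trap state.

Build one automaton per condition and run them in lockstep. The first has 5 states tracking whether and how much of `qpqq` has been seen; the second has 7 states tracking the last 2 symbols read. A product state is a pair (one from each), accepting exactly when both do.
       p  q 
>  A   B  C 
   B   D  E 
   C   F  G 
   D   D  E 
   E   F  G 
   F   D  H 
   G   F  G 
   H   F  I 
 * I   J  I 
 * J   K  L 
   K   K  L 
   L   J  I 
(> = start, * = accepting)

start=A accept=I,J A-p->B A-q->C B-p->D B-q->E C-p->F C-q->G D-p->D D-q->E E-p->F E-q->G F-p->D F-q->H G-p->F G-q->G H-p->F H-q->I I-p->J I-q->I J-p->K J-q->L K-p->K K-q->L L-p->J L-q->I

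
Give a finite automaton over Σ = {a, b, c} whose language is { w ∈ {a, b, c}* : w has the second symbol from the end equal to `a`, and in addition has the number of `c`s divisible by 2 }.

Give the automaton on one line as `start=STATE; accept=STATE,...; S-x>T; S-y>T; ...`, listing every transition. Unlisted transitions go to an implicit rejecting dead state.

start=S0; accept=S3,S4; S0-a>S1; S0-b>S0; S0-c>S2; S1-a>S3; S1-b>S4; S1-c>S2; S2-a>S5; S2-b>S2; S2-c>S0; S3-a>S3; S3-b>S4; S3-c>S2; S4-a>S1; S4-b>S0; S4-c>S2; S5-a>S5; S5-b>S2; S5-c>S4

Handle the two conditions separately and then intersect. The first has 13 states tracking the last 2 symbols read; the second has 2 states tracking the count of `c`s modulo 2. A product state is a pair (one from each), accepting exactly when both do. After merging equivalent states the machine shrinks.
6 states suffice.
        a   b   c  
>  S0   S1  S0  S2 
   S1   S3  S4  S2 
   S2   S5  S2  S0 
 * S3   S3  S4  S2 
 * S4   S1  S0  S2 
   S5   S5  S2  S4 
(> = start, * = accepting)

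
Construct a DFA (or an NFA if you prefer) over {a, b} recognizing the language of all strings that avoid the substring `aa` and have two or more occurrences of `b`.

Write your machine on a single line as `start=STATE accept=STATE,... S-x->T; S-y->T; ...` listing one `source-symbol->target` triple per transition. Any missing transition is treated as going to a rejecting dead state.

Handle the two conditions separately and then intersect. The first has 3 states tracking partial matches of the forbidden pattern `aa`; the second has 4 states tracking the count of `b`s, saturating at 3. A product state is a pair (one from each), accepting exactly when both do. Minimizing collapses redundant product states.
7 states suffice.
        a   b  
>  q0   q1  q2 
   q1   q3  q2 
   q2   q4  q5 
   q3   q3  q3 
   q4   q3  q5 
 * q5   q6  q5 
 * q6   q3  q5 
(> = start, * = accepting)

start=q0; accept=q5,q6; q0-a->q1; q0-b->q2; q1-a->q3; q1-b->q2; q2-a->q4; q2-b->q5; q3-a->q3; q3-b->q3; q4-a->q3; q4-b->q5; q5-a->q6; q5-b->q5; q6-a->q3; q6-b->q5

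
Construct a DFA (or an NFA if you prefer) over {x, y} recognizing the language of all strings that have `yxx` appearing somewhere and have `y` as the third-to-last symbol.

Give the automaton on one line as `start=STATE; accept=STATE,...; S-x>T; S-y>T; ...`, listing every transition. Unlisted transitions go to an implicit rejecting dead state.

Build one automaton per condition and run them in lockstep. One (4 states) tracks whether and how much of `yxx` has been seen; the other (15 states) tracks the last 3 symbols read. Each combined state is a pair, one component from each; accept when both components accept. Equivalent product states are then merged.
11 states suffice.
          x    y  
>  S0     S0   S1 
   S1     S2   S1 
   S2     S3   S1 
 * S3     S4   S5 
   S4     S4   S5 
   S5     S6   S7 
   S6     S3   S8 
   S7     S9  S10 
 * S8     S6   S7 
 * S9     S3   S8 
 * S10    S9  S10 
(> = start, * = accepting)

start=S0; accept=S3,S8,S9,S10; S0-x>S0; S0-y>S1; S1-x>S2; S1-y>S1; S2-x>S3; S2-y>S1; S3-x>S4; S3-y>S5; S4-x>S4; S4-y>S5; S5-x>S6; S5-y>S7; S6-x>S3; S6-y>S8; S7-x>S9; S7-y>S10; S8-x>S6; S8-y>S7; S9-x>S3; S9-y>S8; S10-x>S9; S10-y>S10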